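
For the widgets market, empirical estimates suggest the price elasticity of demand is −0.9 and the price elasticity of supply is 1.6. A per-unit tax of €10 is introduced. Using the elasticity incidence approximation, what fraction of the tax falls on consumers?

Consumers' share ≈ 0.64.

Incidence ratio: consumers' share ≈ εs / (εs + |εd|) = 1.6 / (1.6 + 0.9) = 0.64.
Supply is the more elastic side, so consumers bear the larger share.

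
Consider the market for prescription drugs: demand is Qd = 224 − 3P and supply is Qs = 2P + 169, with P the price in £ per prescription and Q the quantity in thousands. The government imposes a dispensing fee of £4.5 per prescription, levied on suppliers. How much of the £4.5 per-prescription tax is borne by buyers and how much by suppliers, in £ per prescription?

Buyers bear £1.8 per prescription; suppliers bear £2.7 per prescription.

Without the tax, 224 − 3P = 2P + 169 gives 5P = 55, so P* = £11 and Q* = 191.
With the tax collected from suppliers, supply shifts: Qs = 2(P − 4.5) + 169.
Solving gives Q = 185.6 with buyers paying £12.8 and suppliers receiving £8.3 (the £4.5 wedge).
Burden on buyers: £1.8; on suppliers: £2.7. (They sum to £4.5.)
The less price-elastic side of the market bears the larger share of a per-unit tax.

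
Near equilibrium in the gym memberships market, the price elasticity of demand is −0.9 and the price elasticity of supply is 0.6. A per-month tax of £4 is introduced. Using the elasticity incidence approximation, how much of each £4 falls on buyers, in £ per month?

Incidence ratio: buyers' share ≈ εs / (εs + |εd|) = 0.6 / (0.6 + 0.9) = 0.4.
So buyers bear ≈ 0.4 × £4 = £1.6; suppliers bear £2.4.

Buyers bear ≈ £1.6 per month.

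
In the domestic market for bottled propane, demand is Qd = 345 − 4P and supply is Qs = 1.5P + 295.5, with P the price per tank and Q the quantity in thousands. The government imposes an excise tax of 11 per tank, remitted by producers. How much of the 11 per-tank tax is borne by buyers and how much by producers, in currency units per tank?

Buyers bear 3 per tank; producers bear 8 per tank.

Before the tax: set 345 − 4P = 1.5P + 295.5 → P* = 9, Q* = 309.
With the tax collected from producers, supply shifts: Qs = 1.5(P − 11) + 295.5.
New equilibrium: buyers pay 12, producers receive 1, Q = 297. (Wedge: Pb − Ps = 11.)
Burden on buyers: 3; on producers: 8. (They sum to 11.)
The less price-elastic side of the market bears the larger share of a per-unit tax.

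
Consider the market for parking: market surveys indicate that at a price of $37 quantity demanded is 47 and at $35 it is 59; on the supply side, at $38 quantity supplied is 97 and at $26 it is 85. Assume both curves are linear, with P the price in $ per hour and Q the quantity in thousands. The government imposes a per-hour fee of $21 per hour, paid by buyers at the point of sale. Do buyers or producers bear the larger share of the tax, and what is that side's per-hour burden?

Producers bear the larger share: $18 per hour.

Demand slope: (59 − 47)/(35 − 37) = -6, so Qd = 269 − 6P.
Supply slope: (85 − 97)/(26 − 38) = 1, so Qs = P + 59.
Without the tax, 269 − 6P = P + 59 gives 7P = 210, so P* = $30 and Q* = 89.
With the tax collected from buyers, demand (in seller-price terms) shifts: Qd = 269 − 6(P + 21).
Solving gives Q = 71 with buyers paying $33 and producers receiving $12 (the $21 wedge).
Per-hour burden: buyers $3, producers $18.
Producers take the larger share because supply is less price-elastic here (demand slope 6 vs supply slope 1).
The less price-elastic side of the market bears the larger share of a per-unit tax.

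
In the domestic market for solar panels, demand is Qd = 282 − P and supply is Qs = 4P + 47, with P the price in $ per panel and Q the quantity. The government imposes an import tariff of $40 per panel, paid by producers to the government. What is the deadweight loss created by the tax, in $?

Without the tax, 282 − P = 4P + 47 gives 5P = 235, so P* = $47 and Q* = 235.
With the tax collected from producers, supply shifts: Qs = 4(P − 40) + 47.
Solving gives Q = 203 with buyers paying $79 and producers receiving $39 (the $40 wedge).
Quantity falls by |ΔQ| = |235 − 203| = 32.
DWL = ½ · t · |ΔQ| = ½ · 40 · 32 = $640.

Deadweight loss = $640.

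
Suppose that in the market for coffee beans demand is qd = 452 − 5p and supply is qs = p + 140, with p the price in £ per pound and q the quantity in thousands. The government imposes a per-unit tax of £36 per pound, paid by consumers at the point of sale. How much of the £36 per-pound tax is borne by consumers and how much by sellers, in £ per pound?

Before the tax: set 452 − 5p = p + 140 → p* = £52, q* = 192.
With the tax collected from consumers, demand (in seller-price terms) shifts: qd = 452 − 5(p + 36).
Solving gives q = 162 with consumers paying £58 and sellers receiving £22 (the £36 wedge).
Burden on consumers: £6; on sellers: £30. (They sum to £36.)

Consumers bear £6 per pound; sellers bear £30 per pound.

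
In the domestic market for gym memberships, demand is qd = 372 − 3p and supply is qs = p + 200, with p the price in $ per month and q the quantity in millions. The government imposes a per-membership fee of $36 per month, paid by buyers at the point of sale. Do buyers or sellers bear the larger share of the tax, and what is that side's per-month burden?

Without the tax, 372 − 3p = p + 200 gives 4p = 172, so p* = $43 and q* = 243.
With the tax collected from buyers, demand (in seller-price terms) shifts: qd = 372 − 3(p + 36).
New equilibrium: buyers pay $52, sellers receive $16, q = 216. (Wedge: pb − ps = 36.)
Per-month burden: buyers $9, sellers $27.
Sellers take the larger share because supply is less price-elastic here (demand slope 3 vs supply slope 1).
The less price-elastic side of the market bears the larger share of a per-unit tax.

Sellers bear the larger share: $27 per month.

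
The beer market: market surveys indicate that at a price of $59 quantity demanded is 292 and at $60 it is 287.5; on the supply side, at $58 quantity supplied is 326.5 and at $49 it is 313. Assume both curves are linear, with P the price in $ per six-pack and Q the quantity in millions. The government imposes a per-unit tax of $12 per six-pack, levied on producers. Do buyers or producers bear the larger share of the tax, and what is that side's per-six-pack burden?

Producers bear the larger share: $9 per six-pack.

Demand slope: (287.5 − 292)/(60 − 59) = -4.5, so Qd = 557.5 − 4.5P.
Supply slope: (313 − 326.5)/(49 − 58) = 1.5, so Qs = 1.5P + 239.5.
Without the tax, 557.5 − 4.5P = 1.5P + 239.5 gives 6P = 318, so P* = $53 and Q* = 319.
With the tax collected from producers, supply shifts: Qs = 1.5(P − 12) + 239.5.
Solving gives Q = 305.5 with buyers paying $56 and producers receiving $44 (the $12 wedge).
Per-six-pack burden: buyers $3, producers $9.
Producers take the larger share because supply is less price-elastic here (demand slope 4.5 vs supply slope 1.5).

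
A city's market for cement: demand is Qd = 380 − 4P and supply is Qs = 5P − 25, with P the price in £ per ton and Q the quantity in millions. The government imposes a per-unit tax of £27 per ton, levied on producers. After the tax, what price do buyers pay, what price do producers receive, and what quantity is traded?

Buyers pay £60; producers receive £33; quantity = 140.

Without the tax, 380 − 4P = 5P − 25 gives 9P = 405, so P* = £45 and Q* = 200.
With the tax collected from producers, supply shifts: Qs = 5(P − 27) − 25.
Solving gives Q = 140 with buyers paying £60 and producers receiving £33 (the £27 wedge).
The less price-elastic side of the market bears the larger share of a per-unit tax.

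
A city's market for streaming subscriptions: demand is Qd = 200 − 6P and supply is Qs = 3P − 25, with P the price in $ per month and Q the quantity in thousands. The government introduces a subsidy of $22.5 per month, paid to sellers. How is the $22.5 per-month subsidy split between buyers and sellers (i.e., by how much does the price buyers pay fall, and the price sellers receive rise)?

Buyers gain $7.5 per month; sellers gain $15 per month.

Without the subsidy, 200 − 6P = 3P − 25 gives 9P = 225, so P* = $25 and Q* = 50.
With a per-unit subsidy paid to sellers, each receives P + 22.5 per unit sold, so supply becomes Qs = 3(P + 22.5) − 25.
Solving gives Q = 95 with buyers paying $17.5 and sellers receiving $40 (the $22.5 wedge).
Gain to buyers: $7.5; to sellers: $15. (They sum to $22.5.)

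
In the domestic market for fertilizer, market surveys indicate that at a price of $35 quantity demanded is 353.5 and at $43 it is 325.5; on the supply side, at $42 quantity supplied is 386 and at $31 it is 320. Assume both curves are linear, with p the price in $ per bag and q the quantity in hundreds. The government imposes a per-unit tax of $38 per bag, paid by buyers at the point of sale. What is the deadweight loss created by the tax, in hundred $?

Deadweight loss = $1596 hundred.

Demand slope: (325.5 − 353.5)/(43 − 35) = -3.5, so qd = 476 − 3.5p.
Supply slope: (320 − 386)/(31 − 42) = 6, so qs = 6p + 134.
Without the tax, 476 − 3.5p = 6p + 134 gives 9.5p = 342, so p* = $36 and q* = 350.
With the tax collected from buyers, demand (in seller-price terms) shifts: qd = 476 − 3.5(p + 38).
New equilibrium: buyers pay $60, sellers receive $22, q = 266. (Wedge: pb − ps = 38.)
Quantity falls by |ΔQ| = |350 − 266| = 84.
DWL = ½ · t · |ΔQ| = ½ · 38 · 84 = $1596.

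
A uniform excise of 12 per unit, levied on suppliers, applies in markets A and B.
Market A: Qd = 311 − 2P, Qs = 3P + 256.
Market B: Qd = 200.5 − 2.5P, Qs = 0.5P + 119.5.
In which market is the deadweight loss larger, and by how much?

Market A: pre-tax P* = 11, Q* = 289; post-tax Q = 274.6; deadweight loss = 86.4.
Market B: pre-tax P* = 27, Q* = 133; post-tax Q = 128; deadweight loss = 30.
Difference: 86.4 vs 30 → market A is larger by 56.4.

Market A, by 56.4.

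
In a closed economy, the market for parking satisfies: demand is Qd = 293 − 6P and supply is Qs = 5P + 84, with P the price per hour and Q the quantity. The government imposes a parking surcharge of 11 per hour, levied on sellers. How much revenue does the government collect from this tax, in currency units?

Tax revenue = 1639.

Before the tax: set 293 − 6P = 5P + 84 → P* = 19, Q* = 179.
With the tax collected from sellers, supply shifts: Qs = 5(P − 11) + 84.
Solving gives Q = 149 with consumers paying 24 and sellers receiving 13 (the 11 wedge).
Revenue = t · Q = 11 · 149 = 1639.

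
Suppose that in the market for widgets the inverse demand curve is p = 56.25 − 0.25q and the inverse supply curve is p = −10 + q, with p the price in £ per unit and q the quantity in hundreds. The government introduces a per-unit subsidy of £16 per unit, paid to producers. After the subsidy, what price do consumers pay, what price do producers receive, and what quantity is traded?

Inverting to q(p) form: qd = 225 − 4p; qs = p + 10.
Before the subsidy: set 225 − 4p = p + 10 → p* = £43, q* = 53.
With a per-unit subsidy paid to producers, each receives p + 16 per unit sold, so supply becomes qs = (p + 16) + 10.
New equilibrium: consumers pay £39.8, producers receive £55.8, q = 65.8. (Wedge: pb − ps = −16.)

Consumers pay £39.8; producers receive £55.8; quantity = 65.8.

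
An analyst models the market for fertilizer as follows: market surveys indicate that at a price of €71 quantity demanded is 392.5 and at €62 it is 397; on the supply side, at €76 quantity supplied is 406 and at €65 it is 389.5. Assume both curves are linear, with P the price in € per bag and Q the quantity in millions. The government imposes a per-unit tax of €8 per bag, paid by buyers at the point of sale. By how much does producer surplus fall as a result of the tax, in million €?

Producer surplus falls by €785 million.

Demand slope: (397 − 392.5)/(62 − 71) = -0.5, so Qd = 428 − 0.5P.
Supply slope: (389.5 − 406)/(65 − 76) = 1.5, so Qs = 1.5P + 292.
Without the tax, 428 − 0.5P = 1.5P + 292 gives 2P = 136, so P* = €68 and Q* = 394.
With the tax collected from buyers, demand (in seller-price terms) shifts: Qd = 428 − 0.5(P + 8).
New equilibrium: buyers pay €74, producers receive €66, Q = 391. (Wedge: Pb − Ps = 8.)
ΔPS is the trapezoid between Q = 391 and Q = 394 of height €2: ½ · (394 + 391) · 2 = €785.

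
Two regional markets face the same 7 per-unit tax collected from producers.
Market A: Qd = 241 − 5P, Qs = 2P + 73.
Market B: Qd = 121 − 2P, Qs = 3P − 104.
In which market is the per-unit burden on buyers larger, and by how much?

Market A: pre-tax P* = 24, Q* = 121; post-tax Q = 111; per-unit burden on buyers = 2.
Market B: pre-tax P* = 45, Q* = 31; post-tax Q = 22.6; per-unit burden on buyers = 4.2.
Difference: 2 vs 4.2 → market B is larger by 2.2.

Market B, by 2.2.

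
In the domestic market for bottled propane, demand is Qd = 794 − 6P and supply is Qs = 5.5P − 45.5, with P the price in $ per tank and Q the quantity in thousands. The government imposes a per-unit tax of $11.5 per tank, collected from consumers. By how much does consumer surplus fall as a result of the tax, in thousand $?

Before the tax: set 794 − 6P = 5.5P − 45.5 → P* = $73, Q* = 356.
With the tax collected from consumers, demand (in seller-price terms) shifts: Qd = 794 − 6(P + 11.5).
Solving gives Q = 323 with consumers paying $78.5 and sellers receiving $67 (the $11.5 wedge).
ΔCS is the trapezoid between Q = 323 and Q = 356 of height $5.5: ½ · (356 + 323) · 5.5 = $1867.25.

Consumer surplus falls by $1867.25 thousand.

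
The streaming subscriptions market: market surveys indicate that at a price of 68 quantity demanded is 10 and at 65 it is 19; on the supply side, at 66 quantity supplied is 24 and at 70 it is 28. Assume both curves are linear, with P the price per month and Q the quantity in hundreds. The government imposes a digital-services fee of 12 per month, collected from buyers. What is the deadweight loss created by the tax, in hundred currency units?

Deadweight loss = 54 hundred.

Demand slope: (19 − 10)/(65 − 68) = -3, so Qd = 214 − 3P.
Supply slope: (28 − 24)/(70 − 66) = 1, so Qs = P − 42.
Before the tax: set 214 − 3P = P − 42 → P* = 64, Q* = 22.
With the tax collected from buyers, demand (in seller-price terms) shifts: Qd = 214 − 3(P + 12).
Solving gives Q = 13 with buyers paying 67 and sellers receiving 55 (the 12 wedge).
Quantity falls by |ΔQ| = |22 − 13| = 9.
DWL = ½ · t · |ΔQ| = ½ · 12 · 9 = 54.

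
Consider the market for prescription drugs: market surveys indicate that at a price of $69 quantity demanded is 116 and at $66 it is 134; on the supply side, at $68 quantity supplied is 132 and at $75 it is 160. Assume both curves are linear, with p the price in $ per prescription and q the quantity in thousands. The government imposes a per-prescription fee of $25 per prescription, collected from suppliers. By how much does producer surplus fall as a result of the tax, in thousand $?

Producer surplus falls by $1470 thousand.

Demand slope: (134 − 116)/(66 − 69) = -6, so qd = 530 − 6p.
Supply slope: (160 − 132)/(75 − 68) = 4, so qs = 4p − 140.
Without the tax, 530 − 6p = 4p − 140 gives 10p = 670, so p* = $67 and q* = 128.
With the tax collected from suppliers, supply shifts: qs = 4(p − 25) − 140.
New equilibrium: buyers pay $77, suppliers receive $52, q = 68. (Wedge: pb − ps = 25.)
ΔPS is the trapezoid between Q = 68 and Q = 128 of height $15: ½ · (128 + 68) · 15 = $1470.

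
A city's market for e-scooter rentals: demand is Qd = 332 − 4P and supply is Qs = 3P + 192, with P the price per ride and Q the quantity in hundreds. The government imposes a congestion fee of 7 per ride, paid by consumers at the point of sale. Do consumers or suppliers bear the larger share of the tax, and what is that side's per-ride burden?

Suppliers bear the larger share: 4 per ride.

Before the tax: set 332 − 4P = 3P + 192 → P* = 20, Q* = 252.
With the tax collected from consumers, demand (in seller-price terms) shifts: Qd = 332 − 4(P + 7).
New equilibrium: consumers pay 23, suppliers receive 16, Q = 240. (Wedge: Pb − Ps = 7.)
Per-ride burden: consumers 3, suppliers 4.
Suppliers take the larger share because supply is less price-elastic here (demand slope 4 vs supply slope 3).
The less price-elastic side of the market bears the larger share of a per-unit tax.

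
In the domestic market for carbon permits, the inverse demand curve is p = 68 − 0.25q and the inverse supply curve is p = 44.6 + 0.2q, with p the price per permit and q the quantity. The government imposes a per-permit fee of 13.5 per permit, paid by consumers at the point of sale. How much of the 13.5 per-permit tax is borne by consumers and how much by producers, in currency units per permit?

Rewrite in direct form: qd = 272 − 4p and qs = 5p − 223.
Before the tax: set 272 − 4p = 5p − 223 → p* = 55, q* = 52.
With the tax collected from consumers, demand (in seller-price terms) shifts: qd = 272 − 4(p + 13.5).
Solving gives q = 22 with consumers paying 62.5 and producers receiving 49 (the 13.5 wedge).
Burden on consumers: 7.5; on producers: 6. (They sum to 13.5.)

Consumers bear 7.5 per permit; producers bear 6 per permit.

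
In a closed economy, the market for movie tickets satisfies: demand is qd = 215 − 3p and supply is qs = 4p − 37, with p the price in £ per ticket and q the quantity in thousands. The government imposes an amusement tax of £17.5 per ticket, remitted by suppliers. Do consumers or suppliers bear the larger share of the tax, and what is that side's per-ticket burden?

Consumers bear the larger share: £10 per ticket.

Before the tax: set 215 − 3p = 4p − 37 → p* = £36, q* = 107.
With the tax collected from suppliers, supply shifts: qs = 4(p − 17.5) − 37.
Solving gives q = 77 with consumers paying £46 and suppliers receiving £28.5 (the £17.5 wedge).
Per-ticket burden: consumers £10, suppliers £7.5.
Consumers take the larger share because demand is less price-elastic here (demand slope 3 vs supply slope 4).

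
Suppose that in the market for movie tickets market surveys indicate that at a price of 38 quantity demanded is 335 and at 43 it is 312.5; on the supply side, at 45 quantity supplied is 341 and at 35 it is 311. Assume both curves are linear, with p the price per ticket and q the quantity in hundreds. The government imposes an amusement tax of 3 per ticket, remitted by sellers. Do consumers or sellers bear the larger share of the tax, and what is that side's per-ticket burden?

Sellers bear the larger share: 1.8 per ticket.

Demand slope: (312.5 − 335)/(43 − 38) = -4.5, so qd = 506 − 4.5p.
Supply slope: (311 − 341)/(35 − 45) = 3, so qs = 3p + 206.
Before the tax: set 506 − 4.5p = 3p + 206 → p* = 40, q* = 326.
With the tax collected from sellers, supply shifts: qs = 3(p − 3) + 206.
New equilibrium: consumers pay 41.2, sellers receive 38.2, q = 320.6. (Wedge: pb − ps = 3.)
Per-ticket burden: consumers 1.2, sellers 1.8.
Sellers take the larger share because supply is less price-elastic here (demand slope 4.5 vs supply slope 3).
The less price-elastic side of the market bears the larger share of a per-unit tax.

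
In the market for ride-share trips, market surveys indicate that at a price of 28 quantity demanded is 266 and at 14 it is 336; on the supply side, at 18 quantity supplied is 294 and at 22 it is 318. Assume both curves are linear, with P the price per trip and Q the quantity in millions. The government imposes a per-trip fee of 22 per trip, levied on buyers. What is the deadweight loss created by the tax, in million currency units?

Deadweight loss = 660 million.

Demand slope: (336 − 266)/(14 − 28) = -5, so Qd = 406 − 5P.
Supply slope: (318 − 294)/(22 − 18) = 6, so Qs = 6P + 186.
Before the tax: set 406 − 5P = 6P + 186 → P* = 20, Q* = 306.
With the tax collected from buyers, demand (in seller-price terms) shifts: Qd = 406 − 5(P + 22).
Solving gives Q = 246 with buyers paying 32 and sellers receiving 10 (the 22 wedge).
Quantity falls by |ΔQ| = |306 − 246| = 60.
DWL = ½ · t · |ΔQ| = ½ · 22 · 60 = 660.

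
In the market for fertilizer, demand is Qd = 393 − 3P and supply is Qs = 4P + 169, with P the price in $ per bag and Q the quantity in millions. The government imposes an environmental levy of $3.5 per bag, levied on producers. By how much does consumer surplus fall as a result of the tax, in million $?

Consumer surplus falls by $588 million.

Without the tax, 393 − 3P = 4P + 169 gives 7P = 224, so P* = $32 and Q* = 297.
With the tax collected from producers, supply shifts: Qs = 4(P − 3.5) + 169.
Solving gives Q = 291 with consumers paying $34 and producers receiving $30.5 (the $3.5 wedge).
ΔCS is the trapezoid between Q = 291 and Q = 297 of height $2: ½ · (297 + 291) · 2 = $588.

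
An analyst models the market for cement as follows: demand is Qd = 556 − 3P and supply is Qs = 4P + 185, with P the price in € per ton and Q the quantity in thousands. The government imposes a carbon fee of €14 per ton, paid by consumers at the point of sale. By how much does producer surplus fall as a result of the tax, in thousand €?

Producer surplus falls by €2310 thousand.

Before the tax: set 556 − 3P = 4P + 185 → P* = €53, Q* = 397.
With the tax collected from consumers, demand (in seller-price terms) shifts: Qd = 556 − 3(P + 14).
New equilibrium: consumers pay €61, producers receive €47, Q = 373. (Wedge: Pb − Ps = 14.)
ΔPS is the trapezoid between Q = 373 and Q = 397 of height €6: ½ · (397 + 373) · 6 = €2310.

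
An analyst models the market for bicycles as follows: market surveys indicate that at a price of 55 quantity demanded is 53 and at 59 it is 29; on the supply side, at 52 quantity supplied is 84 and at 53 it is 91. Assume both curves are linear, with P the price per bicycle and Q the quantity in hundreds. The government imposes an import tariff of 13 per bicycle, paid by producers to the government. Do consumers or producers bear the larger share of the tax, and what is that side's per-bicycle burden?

Demand slope: (29 − 53)/(59 − 55) = -6, so Qd = 383 − 6P.
Supply slope: (91 − 84)/(53 − 52) = 7, so Qs = 7P − 280.
Without the tax, 383 − 6P = 7P − 280 gives 13P = 663, so P* = 51 and Q* = 77.
With the tax collected from producers, supply shifts: Qs = 7(P − 13) − 280.
Solving gives Q = 35 with consumers paying 58 and producers receiving 45 (the 13 wedge).
Per-bicycle burden: consumers 7, producers 6.
Consumers take the larger share because demand is less price-elastic here (demand slope 6 vs supply slope 7).
The less price-elastic side of the market bears the larger share of a per-unit tax.

Consumers bear the larger share: 7 per bicycle.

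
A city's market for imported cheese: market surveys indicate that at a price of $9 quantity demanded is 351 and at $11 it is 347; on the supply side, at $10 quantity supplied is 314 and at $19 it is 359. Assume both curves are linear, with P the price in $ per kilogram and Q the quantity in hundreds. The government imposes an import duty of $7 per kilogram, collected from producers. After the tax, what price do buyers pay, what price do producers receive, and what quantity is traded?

Demand slope: (347 − 351)/(11 − 9) = -2, so Qd = 369 − 2P.
Supply slope: (359 − 314)/(19 − 10) = 5, so Qs = 5P + 264.
Before the tax: set 369 − 2P = 5P + 264 → P* = $15, Q* = 339.
With the tax collected from producers, supply shifts: Qs = 5(P − 7) + 264.
New equilibrium: buyers pay $20, producers receive $13, Q = 329. (Wedge: Pb − Ps = 7.)
The less price-elastic side of the market bears the larger share of a per-unit tax.

Buyers pay $20; producers receive $13; quantity = 329.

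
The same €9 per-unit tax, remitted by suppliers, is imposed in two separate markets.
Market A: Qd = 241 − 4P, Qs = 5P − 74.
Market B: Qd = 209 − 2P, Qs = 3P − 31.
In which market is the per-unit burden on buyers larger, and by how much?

Market A: pre-tax P* = €35, Q* = 101; post-tax Q = 81; per-unit burden on buyers = €5.
Market B: pre-tax P* = €48, Q* = 113; post-tax Q = 102.2; per-unit burden on buyers = €5.4.
Difference: €5 vs €5.4 → market B is larger by €0.4.

Market B, by €0.4.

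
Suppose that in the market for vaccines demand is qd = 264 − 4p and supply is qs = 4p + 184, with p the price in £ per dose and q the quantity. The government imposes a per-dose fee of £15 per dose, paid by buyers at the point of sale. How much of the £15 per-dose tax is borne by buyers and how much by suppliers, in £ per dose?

Buyers bear £7.5 per dose; suppliers bear £7.5 per dose.

Without the tax, 264 − 4p = 4p + 184 gives 8p = 80, so p* = £10 and q* = 224.
With the tax collected from buyers, demand (in seller-price terms) shifts: qd = 264 − 4(p + 15).
New equilibrium: buyers pay £17.5, suppliers receive £2.5, q = 194. (Wedge: pb − ps = 15.)
Burden on buyers: £7.5; on suppliers: £7.5. (They sum to £15.)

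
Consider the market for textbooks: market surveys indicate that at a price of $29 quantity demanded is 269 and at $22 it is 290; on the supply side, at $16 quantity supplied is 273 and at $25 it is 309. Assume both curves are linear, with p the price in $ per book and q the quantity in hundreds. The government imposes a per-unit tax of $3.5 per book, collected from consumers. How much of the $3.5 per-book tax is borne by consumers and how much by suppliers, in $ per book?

Demand slope: (290 − 269)/(22 − 29) = -3, so qd = 356 − 3p.
Supply slope: (309 − 273)/(25 − 16) = 4, so qs = 4p + 209.
Before the tax: set 356 − 3p = 4p + 209 → p* = $21, q* = 293.
With the tax collected from consumers, demand (in seller-price terms) shifts: qd = 356 − 3(p + 3.5).
New equilibrium: consumers pay $23, suppliers receive $19.5, q = 287. (Wedge: pb − ps = 3.5.)
Burden on consumers: $2; on suppliers: $1.5. (They sum to $3.5.)

Consumers bear $2 per book; suppliers bear $1.5 per book.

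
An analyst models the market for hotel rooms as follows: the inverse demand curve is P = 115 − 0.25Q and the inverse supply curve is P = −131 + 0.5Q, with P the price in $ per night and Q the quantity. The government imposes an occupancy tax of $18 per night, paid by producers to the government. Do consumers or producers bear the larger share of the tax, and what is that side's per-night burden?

Producers bear the larger share: $12 per night.

Rewrite in direct form: Qd = 460 − 4P and Qs = 2P + 262.
Without the tax, 460 − 4P = 2P + 262 gives 6P = 198, so P* = $33 and Q* = 328.
With the tax collected from producers, supply shifts: Qs = 2(P − 18) + 262.
New equilibrium: consumers pay $39, producers receive $21, Q = 304. (Wedge: Pb − Ps = 18.)
Per-night burden: consumers $6, producers $12.
Producers take the larger share because supply is less price-elastic here (demand slope 4 vs supply slope 2).
The less price-elastic side of the market bears the larger share of a per-unit tax.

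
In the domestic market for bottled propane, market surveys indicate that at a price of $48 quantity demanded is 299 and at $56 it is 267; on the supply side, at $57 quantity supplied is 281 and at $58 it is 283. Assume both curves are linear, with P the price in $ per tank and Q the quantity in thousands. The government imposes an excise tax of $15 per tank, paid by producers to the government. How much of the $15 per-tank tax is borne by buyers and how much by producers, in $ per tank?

Buyers bear $5 per tank; producers bear $10 per tank.

Demand slope: (267 − 299)/(56 − 48) = -4, so Qd = 491 − 4P.
Supply slope: (283 − 281)/(58 − 57) = 2, so Qs = 2P + 167.
Before the tax: set 491 − 4P = 2P + 167 → P* = $54, Q* = 275.
With the tax collected from producers, supply shifts: Qs = 2(P − 15) + 167.
Solving gives Q = 255 with buyers paying $59 and producers receiving $44 (the $15 wedge).
Burden on buyers: $5; on producers: $10. (They sum to $15.)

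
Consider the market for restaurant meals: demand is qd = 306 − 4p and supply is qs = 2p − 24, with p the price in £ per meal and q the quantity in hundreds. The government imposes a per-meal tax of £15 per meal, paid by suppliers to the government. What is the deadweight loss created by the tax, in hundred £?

Before the tax: set 306 − 4p = 2p − 24 → p* = £55, q* = 86.
With the tax collected from suppliers, supply shifts: qs = 2(p − 15) − 24.
Solving gives q = 66 with consumers paying £60 and suppliers receiving £45 (the £15 wedge).
Quantity falls by |ΔQ| = |86 − 66| = 20.
DWL = ½ · t · |ΔQ| = ½ · 15 · 20 = £150.

Deadweight loss = £150 hundred.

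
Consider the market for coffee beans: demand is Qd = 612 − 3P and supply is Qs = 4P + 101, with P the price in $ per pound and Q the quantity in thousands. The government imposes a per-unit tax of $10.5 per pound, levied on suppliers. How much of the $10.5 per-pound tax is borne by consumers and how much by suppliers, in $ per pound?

Consumers bear $6 per pound; suppliers bear $4.5 per pound.

Without the tax, 612 − 3P = 4P + 101 gives 7P = 511, so P* = $73 and Q* = 393.
With the tax collected from suppliers, supply shifts: Qs = 4(P − 10.5) + 101.
New equilibrium: consumers pay $79, suppliers receive $68.5, Q = 375. (Wedge: Pb − Ps = 10.5.)
Burden on consumers: $6; on suppliers: $4.5. (They sum to $10.5.)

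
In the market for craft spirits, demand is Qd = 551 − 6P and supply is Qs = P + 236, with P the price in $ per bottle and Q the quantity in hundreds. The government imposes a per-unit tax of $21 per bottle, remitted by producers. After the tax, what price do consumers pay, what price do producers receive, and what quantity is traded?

Consumers pay $48; producers receive $27; quantity = 263.

Without the tax, 551 − 6P = P + 236 gives 7P = 315, so P* = $45 and Q* = 281.
With the tax collected from producers, supply shifts: Qs = (P − 21) + 236.
Solving gives Q = 263 with consumers paying $48 and producers receiving $27 (the $21 wedge).
The less price-elastic side of the market bears the larger share of a per-unit tax.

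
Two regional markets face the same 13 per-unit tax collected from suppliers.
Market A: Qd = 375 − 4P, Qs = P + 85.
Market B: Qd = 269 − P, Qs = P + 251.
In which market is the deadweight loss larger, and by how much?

Market A, by 25.35.

Market A: pre-tax P* = 58, Q* = 143; post-tax Q = 132.6; deadweight loss = 67.6.
Market B: pre-tax P* = 9, Q* = 260; post-tax Q = 253.5; deadweight loss = 42.25.
Difference: 67.6 vs 42.25 → market A is larger by 25.35.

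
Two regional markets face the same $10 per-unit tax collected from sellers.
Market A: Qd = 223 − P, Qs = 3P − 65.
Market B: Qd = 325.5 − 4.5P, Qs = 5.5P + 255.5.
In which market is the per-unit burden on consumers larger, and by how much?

Market A: pre-tax P* = $72, Q* = 151; post-tax Q = 143.5; per-unit burden on consumers = $7.5.
Market B: pre-tax P* = $7, Q* = 294; post-tax Q = 269.25; per-unit burden on consumers = $5.5.
Difference: $7.5 vs $5.5 → market A is larger by $2.

Market A, by $2.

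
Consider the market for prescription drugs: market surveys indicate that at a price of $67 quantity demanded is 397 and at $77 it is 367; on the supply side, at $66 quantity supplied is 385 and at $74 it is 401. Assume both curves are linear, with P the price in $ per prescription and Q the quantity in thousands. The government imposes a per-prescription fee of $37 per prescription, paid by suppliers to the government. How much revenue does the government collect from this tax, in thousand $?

Tax revenue = $12824.2 thousand.

Demand slope: (367 − 397)/(77 − 67) = -3, so Qd = 598 − 3P.
Supply slope: (401 − 385)/(74 − 66) = 2, so Qs = 2P + 253.
Before the tax: set 598 − 3P = 2P + 253 → P* = $69, Q* = 391.
With the tax collected from suppliers, supply shifts: Qs = 2(P − 37) + 253.
Solving gives Q = 346.6 with consumers paying $83.8 and suppliers receiving $46.8 (the $37 wedge).
Revenue = t · Q = 37 · 346.6 = $12824.2.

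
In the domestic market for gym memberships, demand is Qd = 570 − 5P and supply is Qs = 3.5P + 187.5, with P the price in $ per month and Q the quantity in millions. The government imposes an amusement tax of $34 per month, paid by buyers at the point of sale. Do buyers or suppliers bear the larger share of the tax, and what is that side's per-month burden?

Suppliers bear the larger share: $20 per month.

Without the tax, 570 − 5P = 3.5P + 187.5 gives 8.5P = 382.5, so P* = $45 and Q* = 345.
With the tax collected from buyers, demand (in seller-price terms) shifts: Qd = 570 − 5(P + 34).
Solving gives Q = 275 with buyers paying $59 and suppliers receiving $25 (the $34 wedge).
Per-month burden: buyers $14, suppliers $20.
Suppliers take the larger share because supply is less price-elastic here (demand slope 5 vs supply slope 3.5).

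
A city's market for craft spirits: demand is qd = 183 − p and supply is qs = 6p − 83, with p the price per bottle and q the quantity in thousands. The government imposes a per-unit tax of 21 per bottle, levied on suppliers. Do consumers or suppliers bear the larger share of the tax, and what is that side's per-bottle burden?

Before the tax: set 183 − p = 6p − 83 → p* = 38, q* = 145.
With the tax collected from suppliers, supply shifts: qs = 6(p − 21) − 83.
New equilibrium: consumers pay 56, suppliers receive 35, q = 127. (Wedge: pb − ps = 21.)
Per-bottle burden: consumers 18, suppliers 3.
Consumers take the larger share because demand is less price-elastic here (demand slope 1 vs supply slope 6).

Consumers bear the larger share: 18 per bottle.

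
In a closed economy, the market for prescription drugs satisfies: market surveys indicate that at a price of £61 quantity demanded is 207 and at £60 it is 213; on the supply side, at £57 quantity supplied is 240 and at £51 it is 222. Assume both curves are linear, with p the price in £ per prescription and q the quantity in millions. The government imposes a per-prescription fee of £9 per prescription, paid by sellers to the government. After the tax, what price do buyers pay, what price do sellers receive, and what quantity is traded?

Demand slope: (213 − 207)/(60 − 61) = -6, so qd = 573 − 6p.
Supply slope: (222 − 240)/(51 − 57) = 3, so qs = 3p + 69.
Without the tax, 573 − 6p = 3p + 69 gives 9p = 504, so p* = £56 and q* = 237.
With the tax collected from sellers, supply shifts: qs = 3(p − 9) + 69.
Solving gives q = 219 with buyers paying £59 and sellers receiving £50 (the £9 wedge).

Buyers pay £59; sellers receive £50; quantity = 219.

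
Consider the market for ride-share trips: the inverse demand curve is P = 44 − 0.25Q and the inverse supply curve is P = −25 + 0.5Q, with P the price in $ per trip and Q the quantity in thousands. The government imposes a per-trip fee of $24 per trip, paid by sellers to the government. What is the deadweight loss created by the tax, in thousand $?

Deadweight loss = $384 thousand.

Rewrite in direct form: Qd = 176 − 4P and Qs = 2P + 50.
Without the tax, 176 − 4P = 2P + 50 gives 6P = 126, so P* = $21 and Q* = 92.
With the tax collected from sellers, supply shifts: Qs = 2(P − 24) + 50.
Solving gives Q = 60 with consumers paying $29 and sellers receiving $5 (the $24 wedge).
Quantity falls by |ΔQ| = |92 − 60| = 32.
DWL = ½ · t · |ΔQ| = ½ · 24 · 32 = $384.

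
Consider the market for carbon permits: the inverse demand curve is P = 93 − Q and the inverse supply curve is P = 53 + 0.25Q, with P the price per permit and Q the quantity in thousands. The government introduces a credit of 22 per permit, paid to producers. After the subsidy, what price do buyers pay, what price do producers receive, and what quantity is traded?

Buyers pay 43.4; producers receive 65.4; quantity = 49.6.

Rewrite in direct form: Qd = 93 − P and Qs = 4P − 212.
Without the subsidy, 93 − P = 4P − 212 gives 5P = 305, so P* = 61 and Q* = 32.
With a per-unit subsidy paid to producers, each receives P + 22 per unit sold, so supply becomes Qs = 4(P + 22) − 212.
Solving gives Q = 49.6 with buyers paying 43.4 and producers receiving 65.4 (the 22 wedge).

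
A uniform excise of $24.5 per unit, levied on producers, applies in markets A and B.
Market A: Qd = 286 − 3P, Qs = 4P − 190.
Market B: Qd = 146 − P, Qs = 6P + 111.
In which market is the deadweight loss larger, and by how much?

Market A, by $257.25.

Market A: pre-tax P* = $68, Q* = 82; post-tax Q = 40; deadweight loss = $514.5.
Market B: pre-tax P* = $5, Q* = 141; post-tax Q = 120; deadweight loss = $257.25.
Difference: $514.5 vs $257.25 → market A is larger by $257.25.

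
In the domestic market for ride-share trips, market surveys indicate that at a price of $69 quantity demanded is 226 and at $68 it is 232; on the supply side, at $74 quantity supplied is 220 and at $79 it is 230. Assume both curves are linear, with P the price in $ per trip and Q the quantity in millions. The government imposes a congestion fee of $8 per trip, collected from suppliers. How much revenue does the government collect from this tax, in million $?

Demand slope: (232 − 226)/(68 − 69) = -6, so Qd = 640 − 6P.
Supply slope: (230 − 220)/(79 − 74) = 2, so Qs = 2P + 72.
Without the tax, 640 − 6P = 2P + 72 gives 8P = 568, so P* = $71 and Q* = 214.
With the tax collected from suppliers, supply shifts: Qs = 2(P − 8) + 72.
Solving gives Q = 202 with consumers paying $73 and suppliers receiving $65 (the $8 wedge).
Revenue = t · Q = 8 · 202 = $1616.

Tax revenue = $1616 million.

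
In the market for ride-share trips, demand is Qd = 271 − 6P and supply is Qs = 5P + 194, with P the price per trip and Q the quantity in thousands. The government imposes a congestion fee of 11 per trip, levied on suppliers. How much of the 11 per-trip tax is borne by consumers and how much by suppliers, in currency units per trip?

Before the tax: set 271 − 6P = 5P + 194 → P* = 7, Q* = 229.
With the tax collected from suppliers, supply shifts: Qs = 5(P − 11) + 194.
New equilibrium: consumers pay 12, suppliers receive 1, Q = 199. (Wedge: Pb − Ps = 11.)
Burden on consumers: 5; on suppliers: 6. (They sum to 11.)
The less price-elastic side of the market bears the larger share of a per-unit tax.

Consumers bear 5 per trip; suppliers bear 6 per trip.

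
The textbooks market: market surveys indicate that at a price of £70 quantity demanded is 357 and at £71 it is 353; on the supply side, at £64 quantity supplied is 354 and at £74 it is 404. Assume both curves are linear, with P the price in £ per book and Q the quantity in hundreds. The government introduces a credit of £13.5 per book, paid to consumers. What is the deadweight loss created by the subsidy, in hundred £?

Demand slope: (353 − 357)/(71 − 70) = -4, so Qd = 637 − 4P.
Supply slope: (404 − 354)/(74 − 64) = 5, so Qs = 5P + 34.
Without the subsidy, 637 − 4P = 5P + 34 gives 9P = 603, so P* = £67 and Q* = 369.
With a per-unit subsidy paid to consumers, each effectively pays P − 13.5, so demand becomes Qd = 637 − 4(P − 13.5).
Solving gives Q = 399 with consumers paying £59.5 and sellers receiving £73 (the £13.5 wedge).
Quantity rises by |ΔQ| = |369 − 399| = 30.
DWL = ½ · t · |ΔQ| = ½ · 13.5 · 30 = £202.5.

Deadweight loss = £202.5 hundred.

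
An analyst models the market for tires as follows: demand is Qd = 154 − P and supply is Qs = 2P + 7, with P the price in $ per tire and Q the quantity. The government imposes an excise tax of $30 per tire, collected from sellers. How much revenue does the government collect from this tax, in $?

Without the tax, 154 − P = 2P + 7 gives 3P = 147, so P* = $49 and Q* = 105.
With the tax collected from sellers, supply shifts: Qs = 2(P − 30) + 7.
Solving gives Q = 85 with buyers paying $69 and sellers receiving $39 (the $30 wedge).
Revenue = t · Q = 30 · 85 = $2550.

Tax revenue = $2550.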